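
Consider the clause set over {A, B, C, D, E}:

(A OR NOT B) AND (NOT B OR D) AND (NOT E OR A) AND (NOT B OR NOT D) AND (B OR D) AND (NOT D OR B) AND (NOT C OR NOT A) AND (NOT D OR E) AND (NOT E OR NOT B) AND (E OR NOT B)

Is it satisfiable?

No, unsatisfiable

Try A = true.
(NOT C) alone gives C = false.
Try B = false.
(D) alone gives D = true.
Now (NOT D) is unsatisfied and unit — conflict.
That branch fails; take B = true instead.
(D) alone gives D = true.
Now (NOT D) is unsatisfied and unit — conflict.
Both values of B lead to a conflict.
That branch fails; take A = false instead.
(NOT B) alone gives B = false.
(NOT E) alone gives E = false.
(D) alone gives D = true.
Now (NOT D) is unsatisfied and unit — conflict.
Both values of A lead to a conflict.
No assignment satisfies every clause.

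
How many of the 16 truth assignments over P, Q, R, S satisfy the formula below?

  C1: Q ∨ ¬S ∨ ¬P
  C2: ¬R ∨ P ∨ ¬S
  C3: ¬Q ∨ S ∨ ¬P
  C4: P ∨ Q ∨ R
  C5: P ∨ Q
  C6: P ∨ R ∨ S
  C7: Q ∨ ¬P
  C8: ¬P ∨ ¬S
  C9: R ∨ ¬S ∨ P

There are 2^4 = 16 truth assignments over (P, Q, R, S).
Check each against the 9 clauses (columns in the order P, Q, R, S):
  F F F F  ✗ fails (P ∨ Q ∨ R)
  F F F T  ✗ fails (P ∨ Q ∨ R)
  F F T F  ✗ fails (P ∨ Q)
  F F T T  ✗ fails (¬R ∨ P ∨ ¬S)
  F T F F  ✗ fails (P ∨ R ∨ S)
  F T F T  ✗ fails (R ∨ ¬S ∨ P)
  F T T F  ✓ satisfies all
  F T T T  ✗ fails (¬R ∨ P ∨ ¬S)
  T F F F  ✗ fails (Q ∨ ¬P)
  T F F T  ✗ fails (Q ∨ ¬S ∨ ¬P)
  T F T F  ✗ fails (Q ∨ ¬P)
  T F T T  ✗ fails (Q ∨ ¬S ∨ ¬P)
  T T F F  ✗ fails (¬Q ∨ S ∨ ¬P)
  T T F T  ✗ fails (¬P ∨ ¬S)
  T T T F  ✗ fails (¬Q ∨ S ∨ ¬P)
  T T T T  ✗ fails (¬P ∨ ¬S)
1 of the 16 rows is a model.

1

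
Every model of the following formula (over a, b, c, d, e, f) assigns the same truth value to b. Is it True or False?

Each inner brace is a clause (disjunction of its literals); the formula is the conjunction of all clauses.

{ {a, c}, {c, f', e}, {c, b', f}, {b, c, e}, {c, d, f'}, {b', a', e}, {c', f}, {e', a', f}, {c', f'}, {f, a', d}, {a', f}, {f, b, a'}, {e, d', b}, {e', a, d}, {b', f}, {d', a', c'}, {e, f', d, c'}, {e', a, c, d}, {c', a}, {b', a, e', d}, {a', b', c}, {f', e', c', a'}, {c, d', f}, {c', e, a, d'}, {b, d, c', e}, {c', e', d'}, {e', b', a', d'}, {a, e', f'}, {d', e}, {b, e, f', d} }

False

Suppose b = 1.
The clause (f) is unit, so f = 1.
The clause (c') is unit, so c = 0.
The clause (a) is unit, so a = 1.
But (a') is also a unit clause — contradiction.
So every satisfying assignment has b = False.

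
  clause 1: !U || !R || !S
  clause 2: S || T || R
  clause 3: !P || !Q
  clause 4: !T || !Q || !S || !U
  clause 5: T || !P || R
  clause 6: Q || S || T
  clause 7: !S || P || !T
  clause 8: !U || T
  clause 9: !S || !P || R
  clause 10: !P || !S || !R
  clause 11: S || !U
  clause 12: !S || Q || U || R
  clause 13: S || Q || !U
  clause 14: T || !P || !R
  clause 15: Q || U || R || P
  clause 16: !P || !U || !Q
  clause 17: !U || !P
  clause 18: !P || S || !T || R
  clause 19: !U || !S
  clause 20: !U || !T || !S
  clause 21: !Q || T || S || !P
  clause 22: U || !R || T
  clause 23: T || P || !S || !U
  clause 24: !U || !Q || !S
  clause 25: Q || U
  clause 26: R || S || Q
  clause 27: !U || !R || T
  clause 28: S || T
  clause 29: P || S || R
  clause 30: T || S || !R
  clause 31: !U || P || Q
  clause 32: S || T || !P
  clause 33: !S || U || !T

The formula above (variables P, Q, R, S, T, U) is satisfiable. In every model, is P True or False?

Suppose P = true.
The clause (!Q) is unit, so Q = false.
The clause (!U) is unit, so U = false.
Now (U) is unsatisfied and unit — conflict.
So every satisfying assignment has P = False.

False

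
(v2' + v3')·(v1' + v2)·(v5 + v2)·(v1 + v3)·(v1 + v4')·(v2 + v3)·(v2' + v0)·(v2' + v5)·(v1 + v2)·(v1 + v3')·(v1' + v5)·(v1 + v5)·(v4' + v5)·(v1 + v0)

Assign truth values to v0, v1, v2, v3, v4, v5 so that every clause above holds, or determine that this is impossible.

v0: 1, v1: 1, v2: 1, v3: 0, v4: 1, v5: 1

Case v2 = 1:
Unit clause (v3') forces v3 = 0.
Unit clause (v1) forces v1 = 1.
Unit clause (v0) forces v0 = 1.
Unit clause (v5) forces v5 = 1.
Every clause is now satisfied; v4 is unconstrained.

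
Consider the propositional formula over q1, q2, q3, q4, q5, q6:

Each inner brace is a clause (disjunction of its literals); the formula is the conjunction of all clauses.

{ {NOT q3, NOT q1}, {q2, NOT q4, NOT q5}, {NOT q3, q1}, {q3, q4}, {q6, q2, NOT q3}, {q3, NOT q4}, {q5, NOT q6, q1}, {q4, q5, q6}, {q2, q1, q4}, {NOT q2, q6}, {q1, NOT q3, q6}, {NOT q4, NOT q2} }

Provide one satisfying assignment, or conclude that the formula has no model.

UNSATISFIABLE

Case q3 = false:
The clause (q4) is unit, so q4 = true.
But (NOT q4) is also a unit clause — contradiction.
Backtrack on q3: now try q3 = true.
The clause (NOT q1) is unit, so q1 = false.
But (q1) is also a unit clause — contradiction.
Both values of q3 lead to a conflict.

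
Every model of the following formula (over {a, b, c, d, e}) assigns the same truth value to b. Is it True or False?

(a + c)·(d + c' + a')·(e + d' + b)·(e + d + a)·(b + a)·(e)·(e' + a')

Suppose b = 0.
From the singleton clause (a), a = 1.
From the singleton clause (e), e = 1.
Now (e') is unsatisfied and unit — conflict.
So every satisfying assignment has b = True.

True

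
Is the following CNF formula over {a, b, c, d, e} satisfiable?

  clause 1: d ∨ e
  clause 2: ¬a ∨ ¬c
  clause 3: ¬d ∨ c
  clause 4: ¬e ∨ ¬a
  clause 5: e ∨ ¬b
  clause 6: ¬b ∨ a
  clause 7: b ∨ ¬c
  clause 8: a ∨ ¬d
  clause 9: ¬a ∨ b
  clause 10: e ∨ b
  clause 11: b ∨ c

Suppose d = True.
From the singleton clause (c), c = True.
From the singleton clause (¬a), a = False.
But (a) is also a unit clause — contradiction.
Undo d and try d = False.
From the singleton clause (e), e = True.
From the singleton clause (¬a), a = False.
From the singleton clause (¬b), b = False.
From the singleton clause (¬c), c = False.
But (c) is also a unit clause — contradiction.
Either choice for d ends in contradiction.
No assignment satisfies every clause.

No, unsatisfiable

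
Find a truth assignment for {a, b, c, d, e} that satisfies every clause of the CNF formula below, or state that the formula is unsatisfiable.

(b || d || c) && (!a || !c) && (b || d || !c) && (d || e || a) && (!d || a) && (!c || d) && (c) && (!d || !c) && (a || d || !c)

The clause (c) is unit, so c = true.
The clause (!a) is unit, so a = false.
The clause (!d) is unit, so d = false.
Now (d) is unsatisfied and unit — conflict.

UNSATISFIABLE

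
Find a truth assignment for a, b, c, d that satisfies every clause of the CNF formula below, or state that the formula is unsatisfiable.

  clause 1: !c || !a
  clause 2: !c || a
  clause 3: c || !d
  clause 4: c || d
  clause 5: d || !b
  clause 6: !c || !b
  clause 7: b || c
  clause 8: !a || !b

Case c = false:
(!d) alone gives d = false.
But (d) is also a unit clause — contradiction.
So c must be the other value — set c = true.
(!a) alone gives a = false.
But (a) is also a unit clause — contradiction.
Both values of c lead to a conflict.

UNSATISFIABLE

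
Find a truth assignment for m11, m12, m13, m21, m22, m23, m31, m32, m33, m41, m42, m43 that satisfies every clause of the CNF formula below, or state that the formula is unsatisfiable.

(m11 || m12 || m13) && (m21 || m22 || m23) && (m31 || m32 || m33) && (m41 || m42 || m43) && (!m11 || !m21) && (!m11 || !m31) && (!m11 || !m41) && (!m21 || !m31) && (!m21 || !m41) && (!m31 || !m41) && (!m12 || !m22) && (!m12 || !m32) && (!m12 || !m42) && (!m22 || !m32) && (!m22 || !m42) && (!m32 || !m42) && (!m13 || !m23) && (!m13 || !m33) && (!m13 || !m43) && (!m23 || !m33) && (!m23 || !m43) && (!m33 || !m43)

UNSATISFIABLE

Try m11 = false.
Try m12 = true.
(!m22) alone gives m22 = false.
(!m32) alone gives m32 = false.
(!m42) alone gives m42 = false.
Try m21 = true.
(!m31) alone gives m31 = false.
(m33) alone gives m33 = true.
(!m41) alone gives m41 = false.
(m43) alone gives m43 = true.
Now (!m43) is unsatisfied and unit — conflict.
Backtrack on m21: now try m21 = false.
(m23) alone gives m23 = true.
(!m13) alone gives m13 = false.
(!m33) alone gives m33 = false.
(m31) alone gives m31 = true.
(!m41) alone gives m41 = false.
(m43) alone gives m43 = true.
Now (!m43) is unsatisfied and unit — conflict.
Either choice for m21 ends in contradiction.
Backtrack on m12: now try m12 = false.
(m13) alone gives m13 = true.
(!m23) alone gives m23 = false.
(!m33) alone gives m33 = false.
(!m43) alone gives m43 = false.
Try m21 = true.
(!m31) alone gives m31 = false.
(m32) alone gives m32 = true.
(!m41) alone gives m41 = false.
(m42) alone gives m42 = true.
Now (!m42) is unsatisfied and unit — conflict.
Backtrack on m21: now try m21 = false.
(m22) alone gives m22 = true.
(!m32) alone gives m32 = false.
(m31) alone gives m31 = true.
(!m41) alone gives m41 = false.
(m42) alone gives m42 = true.
Now (!m42) is unsatisfied and unit — conflict.
Either choice for m21 ends in contradiction.
Either choice for m12 ends in contradiction.
Backtrack on m11: now try m11 = true.
(!m21) alone gives m21 = false.
(!m31) alone gives m31 = false.
(!m41) alone gives m41 = false.
Try m22 = true.
(!m12) alone gives m12 = false.
(!m32) alone gives m32 = false.
(m33) alone gives m33 = true.
(!m42) alone gives m42 = false.
(m43) alone gives m43 = true.
Now (!m43) is unsatisfied and unit — conflict.
Backtrack on m22: now try m22 = false.
(m23) alone gives m23 = true.
(!m13) alone gives m13 = false.
(!m33) alone gives m33 = false.
(m32) alone gives m32 = true.
(!m12) alone gives m12 = false.
(!m42) alone gives m42 = false.
(m43) alone gives m43 = true.
Now (!m43) is unsatisfied and unit — conflict.
Either choice for m22 ends in contradiction.
Either choice for m11 ends in contradiction.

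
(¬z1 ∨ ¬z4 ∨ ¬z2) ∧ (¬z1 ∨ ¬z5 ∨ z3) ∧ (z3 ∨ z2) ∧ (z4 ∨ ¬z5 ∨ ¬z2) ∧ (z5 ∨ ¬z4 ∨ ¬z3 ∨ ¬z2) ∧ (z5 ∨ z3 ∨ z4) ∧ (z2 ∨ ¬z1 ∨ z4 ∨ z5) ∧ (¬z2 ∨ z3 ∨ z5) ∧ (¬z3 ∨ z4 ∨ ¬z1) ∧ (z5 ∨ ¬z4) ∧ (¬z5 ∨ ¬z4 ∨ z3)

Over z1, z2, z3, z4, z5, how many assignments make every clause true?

6

There are 2^5 = 32 truth assignments over (z1, z2, z3, z4, z5).
Split on z4. With z4 = True, the clauses containing z4 are satisfied and ¬z4 drops from the rest; 3 of the 2^4 = 16 assignments to the other variables satisfy what remains.
With z4 = False, by the same count on the reduced clause set, 3 assignments work.
(One model: z1=F, z2=F, z3=T, z4=F, z5=F.)
Total: 3 + 3 = 6.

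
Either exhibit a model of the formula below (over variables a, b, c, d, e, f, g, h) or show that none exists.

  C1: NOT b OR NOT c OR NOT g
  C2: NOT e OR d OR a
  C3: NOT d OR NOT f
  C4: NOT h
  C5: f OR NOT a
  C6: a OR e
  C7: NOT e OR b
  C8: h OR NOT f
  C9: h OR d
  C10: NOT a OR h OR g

Unit clause (NOT h) forces h = false.
Unit clause (NOT f) forces f = false.
Unit clause (NOT a) forces a = false.
Unit clause (e) forces e = true.
Unit clause (d) forces d = true.
Unit clause (b) forces b = true.
Case c = true:
Unit clause (NOT g) forces g = false.
This assignment satisfies each clause.

a ↦ false,  b ↦ true,  c ↦ true,  d ↦ true,  e ↦ true,  f ↦ false,  g ↦ false,  h ↦ false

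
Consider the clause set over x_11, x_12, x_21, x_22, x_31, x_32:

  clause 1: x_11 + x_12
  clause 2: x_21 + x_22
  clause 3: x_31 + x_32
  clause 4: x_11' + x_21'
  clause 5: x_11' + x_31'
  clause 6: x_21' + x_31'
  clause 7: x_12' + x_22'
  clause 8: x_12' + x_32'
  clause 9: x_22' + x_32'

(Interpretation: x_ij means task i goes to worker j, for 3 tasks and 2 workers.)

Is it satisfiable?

No

Try x_11 = 1.
The clause (x_21') is unit, so x_21 = 0.
The clause (x_22) is unit, so x_22 = 1.
The clause (x_31') is unit, so x_31 = 0.
The clause (x_32) is unit, so x_32 = 1.
That conflicts with the unit clause (x_32').
So x_11 must be the other value — set x_11 = 0.
The clause (x_12) is unit, so x_12 = 1.
The clause (x_22') is unit, so x_22 = 0.
The clause (x_21) is unit, so x_21 = 1.
The clause (x_31') is unit, so x_31 = 0.
The clause (x_32) is unit, so x_32 = 1.
That conflicts with the unit clause (x_32').
Both values of x_11 lead to a conflict.
No assignment satisfies every clause.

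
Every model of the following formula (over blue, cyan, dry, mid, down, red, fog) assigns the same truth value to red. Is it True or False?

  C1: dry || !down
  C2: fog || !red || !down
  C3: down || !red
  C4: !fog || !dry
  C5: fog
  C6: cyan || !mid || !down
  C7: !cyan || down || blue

Suppose red = true.
From the singleton clause (down), down = true.
From the singleton clause (dry), dry = true.
From the singleton clause (fog), fog = true.
Now (!fog) is unsatisfied and unit — conflict.
So every satisfying assignment has red = False.

False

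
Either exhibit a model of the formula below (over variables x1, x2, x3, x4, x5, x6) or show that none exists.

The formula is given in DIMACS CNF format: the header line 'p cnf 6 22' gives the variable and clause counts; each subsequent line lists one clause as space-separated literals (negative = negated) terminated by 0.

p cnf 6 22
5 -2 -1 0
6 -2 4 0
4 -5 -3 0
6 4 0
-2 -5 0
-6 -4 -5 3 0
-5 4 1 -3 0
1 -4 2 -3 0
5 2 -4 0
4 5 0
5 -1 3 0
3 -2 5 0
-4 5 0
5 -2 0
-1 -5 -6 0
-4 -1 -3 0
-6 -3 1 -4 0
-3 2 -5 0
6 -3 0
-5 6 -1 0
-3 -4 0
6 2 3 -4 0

x1: False,  x2: False,  x3: False,  x4: False,  x5: True,  x6: True

Try x6 = True.
Try x2 = False.
Try x5 = True.
(¬x1) alone gives x1 = False.
(¬x3) alone gives x3 = False.
(¬x4) alone gives x4 = False.
Every clause now holds.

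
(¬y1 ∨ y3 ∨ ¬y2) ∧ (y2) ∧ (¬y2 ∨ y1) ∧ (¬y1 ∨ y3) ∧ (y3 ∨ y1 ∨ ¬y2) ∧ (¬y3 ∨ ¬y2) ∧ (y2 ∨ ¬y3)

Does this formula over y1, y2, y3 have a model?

From the singleton clause (y2), y2 = True.
From the singleton clause (y1), y1 = True.
From the singleton clause (y3), y3 = True.
But (¬y3) is also a unit clause — contradiction.
No assignment satisfies every clause.

No, unsatisfiable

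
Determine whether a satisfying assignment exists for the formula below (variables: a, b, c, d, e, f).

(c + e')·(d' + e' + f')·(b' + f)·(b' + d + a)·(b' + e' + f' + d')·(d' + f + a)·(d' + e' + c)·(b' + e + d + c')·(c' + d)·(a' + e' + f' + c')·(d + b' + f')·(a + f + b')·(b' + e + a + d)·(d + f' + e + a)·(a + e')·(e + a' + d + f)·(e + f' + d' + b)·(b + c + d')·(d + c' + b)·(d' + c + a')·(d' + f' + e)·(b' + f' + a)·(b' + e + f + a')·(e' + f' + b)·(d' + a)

Case c = 1:
(d) alone gives d = 1.
(a) alone gives a = 1.
Case e = 0:
(f') alone gives f = 0.
(b') alone gives b = 0.
This assignment satisfies each clause.
A satisfying assignment: a=1, b=0, c=1, d=1, e=0, f=0.

Yes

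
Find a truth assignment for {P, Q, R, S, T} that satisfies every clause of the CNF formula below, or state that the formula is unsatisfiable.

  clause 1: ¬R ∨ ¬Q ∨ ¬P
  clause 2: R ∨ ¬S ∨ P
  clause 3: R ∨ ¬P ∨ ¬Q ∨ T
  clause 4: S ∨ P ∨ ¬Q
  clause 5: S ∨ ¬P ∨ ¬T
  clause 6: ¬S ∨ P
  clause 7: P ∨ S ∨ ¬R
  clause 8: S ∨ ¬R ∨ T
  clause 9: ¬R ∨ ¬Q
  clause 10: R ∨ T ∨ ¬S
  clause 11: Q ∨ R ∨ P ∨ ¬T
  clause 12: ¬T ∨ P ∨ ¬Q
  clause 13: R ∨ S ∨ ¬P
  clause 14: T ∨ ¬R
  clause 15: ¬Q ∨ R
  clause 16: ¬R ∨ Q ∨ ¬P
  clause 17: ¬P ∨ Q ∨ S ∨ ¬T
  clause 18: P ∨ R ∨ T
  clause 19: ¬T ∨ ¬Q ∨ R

Branch on S: set S = True.
Unit clause (P) forces P = True.
Branch on R: set R = False.
Unit clause (T) forces T = True.
Unit clause (¬Q) forces Q = False.
Every clause now holds.

P=True; Q=False; R=False; S=True; T=True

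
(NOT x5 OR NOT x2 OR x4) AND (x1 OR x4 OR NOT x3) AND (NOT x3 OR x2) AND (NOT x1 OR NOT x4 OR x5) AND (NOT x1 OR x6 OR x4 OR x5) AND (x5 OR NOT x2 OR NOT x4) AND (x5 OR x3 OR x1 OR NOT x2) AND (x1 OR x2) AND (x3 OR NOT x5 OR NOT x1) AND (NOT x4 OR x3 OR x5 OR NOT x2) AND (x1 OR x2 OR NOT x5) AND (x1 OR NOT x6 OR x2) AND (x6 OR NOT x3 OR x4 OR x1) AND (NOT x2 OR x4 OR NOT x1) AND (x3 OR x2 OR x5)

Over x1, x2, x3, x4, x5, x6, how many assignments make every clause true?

There are 2^6 = 64 truth assignments over (x1, x2, x3, x4, x5, x6).
Split on x4. With x4 = true, the clauses containing x4 are satisfied and NOT x4 drops from the rest; 6 of the 2^5 = 32 assignments to the other variables satisfy what remains.
With x4 = false, by the same count on the reduced clause set, 0 assignments work.
(One model: x1=F, x2=T, x3=F, x4=T, x5=T, x6=F.)
Total: 6 + 0 = 6.

6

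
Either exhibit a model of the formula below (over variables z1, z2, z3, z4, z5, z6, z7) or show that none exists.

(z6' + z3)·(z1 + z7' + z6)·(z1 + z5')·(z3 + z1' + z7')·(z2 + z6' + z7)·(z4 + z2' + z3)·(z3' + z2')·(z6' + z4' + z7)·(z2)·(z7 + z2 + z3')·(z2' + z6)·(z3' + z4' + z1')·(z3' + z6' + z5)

UNSATISFIABLE

From the singleton clause (z2), z2 = 1.
From the singleton clause (z3'), z3 = 0.
From the singleton clause (z6'), z6 = 0.
That conflicts with the unit clause (z6).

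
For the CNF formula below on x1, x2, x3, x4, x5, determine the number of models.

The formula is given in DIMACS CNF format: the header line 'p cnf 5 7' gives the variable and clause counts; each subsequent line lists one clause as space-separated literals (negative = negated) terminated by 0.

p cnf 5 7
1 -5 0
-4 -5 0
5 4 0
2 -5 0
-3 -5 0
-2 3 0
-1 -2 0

There are 2^5 = 32 truth assignments over (x1, x2, x3, x4, x5).
Split on x5. With x5 = True, the clauses containing x5 are satisfied and ¬x5 drops from the rest; 0 of the 2^4 = 16 assignments to the other variables satisfy what remains.
With x5 = False, by the same count on the reduced clause set, 5 assignments work.
Total: 0 + 5 = 5.

5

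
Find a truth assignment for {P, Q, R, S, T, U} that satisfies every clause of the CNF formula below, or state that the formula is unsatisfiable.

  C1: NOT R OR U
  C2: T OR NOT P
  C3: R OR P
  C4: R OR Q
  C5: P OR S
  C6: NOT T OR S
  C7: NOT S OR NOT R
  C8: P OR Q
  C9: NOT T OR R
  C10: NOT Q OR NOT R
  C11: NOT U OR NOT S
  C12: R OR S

Branch on R: set R = false.
Unit clause (P) forces P = true.
Unit clause (T) forces T = true.
Now (NOT T) is unsatisfied and unit — conflict.
Undo R and try R = true.
Unit clause (U) forces U = true.
Unit clause (NOT S) forces S = false.
Unit clause (P) forces P = true.
Unit clause (T) forces T = true.
Now (NOT T) is unsatisfied and unit — conflict.
Both values of R lead to a conflict.

UNSATISFIABLE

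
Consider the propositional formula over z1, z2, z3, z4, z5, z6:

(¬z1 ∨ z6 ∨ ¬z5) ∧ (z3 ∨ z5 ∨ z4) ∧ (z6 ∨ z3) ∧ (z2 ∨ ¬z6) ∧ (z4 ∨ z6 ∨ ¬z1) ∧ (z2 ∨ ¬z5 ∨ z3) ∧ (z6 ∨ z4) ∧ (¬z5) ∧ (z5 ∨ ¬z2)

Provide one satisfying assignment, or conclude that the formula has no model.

z1=False, z2=False, z3=True, z4=True, z5=False, z6=False

(¬z5) alone gives z5 = False.
(¬z2) alone gives z2 = False.
(¬z6) alone gives z6 = False.
(z3) alone gives z3 = True.
(z4) alone gives z4 = True.
All clauses hold; z1 can take either value.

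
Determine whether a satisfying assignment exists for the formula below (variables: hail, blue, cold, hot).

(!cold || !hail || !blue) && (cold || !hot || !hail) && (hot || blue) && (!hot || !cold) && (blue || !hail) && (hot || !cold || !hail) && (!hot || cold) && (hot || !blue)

No

Case hot = true:
The clause (!cold) is unit, so cold = false.
Now (cold) is unsatisfied and unit — conflict.
So hot must be the other value — set hot = false.
The clause (blue) is unit, so blue = true.
Now (!blue) is unsatisfied and unit — conflict.
Either choice for hot ends in contradiction.
No assignment satisfies every clause.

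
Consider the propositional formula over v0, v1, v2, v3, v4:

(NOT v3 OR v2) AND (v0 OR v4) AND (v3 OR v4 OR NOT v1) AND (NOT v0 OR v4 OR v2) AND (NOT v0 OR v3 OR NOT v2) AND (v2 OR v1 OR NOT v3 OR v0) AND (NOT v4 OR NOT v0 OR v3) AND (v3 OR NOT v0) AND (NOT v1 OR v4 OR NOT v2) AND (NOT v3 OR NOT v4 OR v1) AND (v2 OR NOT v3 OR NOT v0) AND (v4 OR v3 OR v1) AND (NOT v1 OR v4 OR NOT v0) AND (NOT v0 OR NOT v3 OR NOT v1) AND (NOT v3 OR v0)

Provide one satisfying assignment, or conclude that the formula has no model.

v0 ↦ false; v1 ↦ false; v2 ↦ true; v3 ↦ false; v4 ↦ true

Try v3 = false.
(NOT v0) alone gives v0 = false.
(v4) alone gives v4 = true.
All clauses hold; v1, v2 can take either value.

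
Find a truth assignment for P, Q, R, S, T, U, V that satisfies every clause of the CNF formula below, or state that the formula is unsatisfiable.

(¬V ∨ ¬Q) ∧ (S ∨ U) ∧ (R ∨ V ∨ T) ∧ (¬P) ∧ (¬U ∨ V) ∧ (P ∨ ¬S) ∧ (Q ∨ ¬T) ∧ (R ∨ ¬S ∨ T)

From the singleton clause (¬P), P = False.
From the singleton clause (¬S), S = False.
From the singleton clause (U), U = True.
From the singleton clause (V), V = True.
From the singleton clause (¬Q), Q = False.
From the singleton clause (¬T), T = False.
All clauses hold; R can take either value.

P ↦ False,  Q ↦ False,  R ↦ False,  S ↦ False,  T ↦ False,  U ↦ True,  V ↦ True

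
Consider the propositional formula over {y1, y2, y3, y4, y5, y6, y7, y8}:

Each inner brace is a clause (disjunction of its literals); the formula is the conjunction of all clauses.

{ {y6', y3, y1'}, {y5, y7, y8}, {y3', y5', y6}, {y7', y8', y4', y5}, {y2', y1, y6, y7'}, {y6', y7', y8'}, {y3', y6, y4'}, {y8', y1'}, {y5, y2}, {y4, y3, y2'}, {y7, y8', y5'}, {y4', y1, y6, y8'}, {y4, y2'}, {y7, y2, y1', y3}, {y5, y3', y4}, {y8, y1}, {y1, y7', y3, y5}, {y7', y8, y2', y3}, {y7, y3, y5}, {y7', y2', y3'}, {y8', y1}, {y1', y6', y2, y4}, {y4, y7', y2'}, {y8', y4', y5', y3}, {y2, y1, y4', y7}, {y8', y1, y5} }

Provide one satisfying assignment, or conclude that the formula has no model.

y1 ↦ 1,  y2 ↦ 1,  y3 ↦ 0,  y4 ↦ 1,  y5 ↦ 1,  y6 ↦ 0,  y7 ↦ 0,  y8 ↦ 0

Suppose y8 = 0.
From the singleton clause (y1), y1 = 1.
Suppose y6 = 0.
Suppose y5 = 1.
From the singleton clause (y3'), y3 = 0.
Suppose y4 = 1.
Suppose y7 = 0.
From the singleton clause (y2), y2 = 1.
This assignment satisfies each clause.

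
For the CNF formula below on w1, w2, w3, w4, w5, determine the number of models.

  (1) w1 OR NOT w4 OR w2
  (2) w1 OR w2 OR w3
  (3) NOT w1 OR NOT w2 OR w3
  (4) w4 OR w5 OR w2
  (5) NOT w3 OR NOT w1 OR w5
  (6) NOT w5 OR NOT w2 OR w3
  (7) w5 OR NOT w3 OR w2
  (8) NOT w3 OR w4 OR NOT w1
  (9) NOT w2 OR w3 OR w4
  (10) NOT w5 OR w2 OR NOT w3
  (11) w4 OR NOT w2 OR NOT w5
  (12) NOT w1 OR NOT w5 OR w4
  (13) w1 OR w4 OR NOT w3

There are 2^5 = 32 truth assignments over (w1, w2, w3, w4, w5).
Split on w3. With w3 = true, the clauses containing w3 are satisfied and NOT w3 drops from the rest; 3 of the 2^4 = 16 assignments to the other variables satisfy what remains.
With w3 = false, by the same count on the reduced clause set, 3 assignments work.
(One model: w1=F, w2=T, w3=F, w4=T, w5=F.)
Total: 3 + 3 = 6.

6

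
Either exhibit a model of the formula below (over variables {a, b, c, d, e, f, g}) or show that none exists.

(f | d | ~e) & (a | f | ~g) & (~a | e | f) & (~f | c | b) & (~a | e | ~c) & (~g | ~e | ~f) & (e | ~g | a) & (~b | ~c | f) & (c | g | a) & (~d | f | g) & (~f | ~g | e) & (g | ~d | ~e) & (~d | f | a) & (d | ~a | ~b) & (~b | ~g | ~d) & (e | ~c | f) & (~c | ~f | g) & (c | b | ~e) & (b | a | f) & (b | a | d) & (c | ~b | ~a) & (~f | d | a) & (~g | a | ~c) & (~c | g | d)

Try f = 0.
Try d = 1.
Unit clause (g) forces g = 1.
Unit clause (a) forces a = 1.
Unit clause (e) forces e = 1.
Unit clause (~b) forces b = 0.
Unit clause (c) forces c = 1.
All clauses are satisfied.

a=1, b=0, c=1, d=1, e=1, f=0, g=1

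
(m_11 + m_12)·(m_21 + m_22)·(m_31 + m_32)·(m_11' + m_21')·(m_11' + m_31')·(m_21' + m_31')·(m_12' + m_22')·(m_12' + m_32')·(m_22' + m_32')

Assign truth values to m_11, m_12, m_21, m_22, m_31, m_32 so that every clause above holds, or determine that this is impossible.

UNSATISFIABLE

Suppose m_11 = 1.
(m_21') alone gives m_21 = 0.
(m_22) alone gives m_22 = 1.
(m_31') alone gives m_31 = 0.
(m_32) alone gives m_32 = 1.
That conflicts with the unit clause (m_32').
Backtrack on m_11: now try m_11 = 0.
(m_12) alone gives m_12 = 1.
(m_22') alone gives m_22 = 0.
(m_21) alone gives m_21 = 1.
(m_31') alone gives m_31 = 0.
(m_32) alone gives m_32 = 1.
That conflicts with the unit clause (m_32').
Neither m_11 = 1 nor m_11 = 0 works.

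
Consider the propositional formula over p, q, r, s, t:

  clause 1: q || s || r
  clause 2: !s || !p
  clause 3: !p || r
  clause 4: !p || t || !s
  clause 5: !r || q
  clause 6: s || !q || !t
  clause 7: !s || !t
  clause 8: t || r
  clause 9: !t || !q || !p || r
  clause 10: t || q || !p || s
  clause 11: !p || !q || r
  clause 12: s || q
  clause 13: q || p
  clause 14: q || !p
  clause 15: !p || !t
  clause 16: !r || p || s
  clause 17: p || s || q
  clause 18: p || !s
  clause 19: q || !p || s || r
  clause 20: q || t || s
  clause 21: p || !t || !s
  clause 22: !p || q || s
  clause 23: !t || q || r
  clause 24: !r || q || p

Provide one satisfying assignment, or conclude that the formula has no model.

p: true,  q: true,  r: true,  s: false,  t: false

Suppose s = false.
The clause (q) is unit, so q = true.
The clause (!t) is unit, so t = false.
The clause (r) is unit, so r = true.
The clause (p) is unit, so p = true.
All clauses are satisfied.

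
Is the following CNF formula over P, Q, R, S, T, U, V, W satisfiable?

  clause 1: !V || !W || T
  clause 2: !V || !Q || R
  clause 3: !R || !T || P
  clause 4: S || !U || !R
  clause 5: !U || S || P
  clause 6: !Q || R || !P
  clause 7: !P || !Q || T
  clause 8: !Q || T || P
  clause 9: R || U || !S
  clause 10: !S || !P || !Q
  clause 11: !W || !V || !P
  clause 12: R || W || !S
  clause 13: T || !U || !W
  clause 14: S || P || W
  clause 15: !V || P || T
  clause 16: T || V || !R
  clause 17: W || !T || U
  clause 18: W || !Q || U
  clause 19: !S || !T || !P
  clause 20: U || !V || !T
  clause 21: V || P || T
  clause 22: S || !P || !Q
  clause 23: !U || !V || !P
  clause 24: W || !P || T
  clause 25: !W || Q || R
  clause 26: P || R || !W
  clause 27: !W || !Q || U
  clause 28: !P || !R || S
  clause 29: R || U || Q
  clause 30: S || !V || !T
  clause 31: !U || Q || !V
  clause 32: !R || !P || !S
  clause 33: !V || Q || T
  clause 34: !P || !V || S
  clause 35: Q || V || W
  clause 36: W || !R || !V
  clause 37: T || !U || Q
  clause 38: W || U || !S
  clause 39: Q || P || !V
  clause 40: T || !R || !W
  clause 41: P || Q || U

Case V = false:
Case T = true:
Case R = false:
Case Q = false:
From the singleton clause (!W), W = false.
Now (W) is unsatisfied and unit — conflict.
That branch fails; take Q = true instead.
From the singleton clause (!P), P = false.
From the singleton clause (!W), W = false.
From the singleton clause (!S), S = false.
Now (S) is unsatisfied and unit — conflict.
Either choice for Q ends in contradiction.
That branch fails; take R = true instead.
From the singleton clause (P), P = true.
From the singleton clause (!S), S = false.
Now (S) is unsatisfied and unit — conflict.
Either choice for R ends in contradiction.
That branch fails; take T = false instead.
From the singleton clause (!R), R = false.
From the singleton clause (P), P = true.
From the singleton clause (!Q), Q = false.
From the singleton clause (W), W = true.
Now (!W) is unsatisfied and unit — conflict.
Either choice for T ends in contradiction.
That branch fails; take V = true instead.
Case W = false:
From the singleton clause (!R), R = false.
From the singleton clause (!Q), Q = false.
From the singleton clause (!S), S = false.
From the singleton clause (P), P = true.
Now (!P) is unsatisfied and unit — conflict.
That branch fails; take W = true instead.
From the singleton clause (T), T = true.
From the singleton clause (!P), P = false.
From the singleton clause (!R), R = false.
Now (R) is unsatisfied and unit — conflict.
Either choice for W ends in contradiction.
Either choice for V ends in contradiction.
No assignment satisfies every clause.

No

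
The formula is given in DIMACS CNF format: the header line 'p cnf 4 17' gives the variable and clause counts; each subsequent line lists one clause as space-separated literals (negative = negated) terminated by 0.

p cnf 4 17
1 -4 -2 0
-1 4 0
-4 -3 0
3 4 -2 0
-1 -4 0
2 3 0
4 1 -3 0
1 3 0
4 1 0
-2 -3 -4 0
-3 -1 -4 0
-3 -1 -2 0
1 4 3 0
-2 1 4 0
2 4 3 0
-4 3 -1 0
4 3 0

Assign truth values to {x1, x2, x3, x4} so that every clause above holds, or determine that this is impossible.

Case x1 = False:
Unit clause (x3) forces x3 = True.
Unit clause (¬x4) forces x4 = False.
But (x4) is also a unit clause — contradiction.
Backtrack on x1: now try x1 = True.
Unit clause (x4) forces x4 = True.
But (¬x4) is also a unit clause — contradiction.
Neither x1 = True nor x1 = False works.

UNSATISFIABLE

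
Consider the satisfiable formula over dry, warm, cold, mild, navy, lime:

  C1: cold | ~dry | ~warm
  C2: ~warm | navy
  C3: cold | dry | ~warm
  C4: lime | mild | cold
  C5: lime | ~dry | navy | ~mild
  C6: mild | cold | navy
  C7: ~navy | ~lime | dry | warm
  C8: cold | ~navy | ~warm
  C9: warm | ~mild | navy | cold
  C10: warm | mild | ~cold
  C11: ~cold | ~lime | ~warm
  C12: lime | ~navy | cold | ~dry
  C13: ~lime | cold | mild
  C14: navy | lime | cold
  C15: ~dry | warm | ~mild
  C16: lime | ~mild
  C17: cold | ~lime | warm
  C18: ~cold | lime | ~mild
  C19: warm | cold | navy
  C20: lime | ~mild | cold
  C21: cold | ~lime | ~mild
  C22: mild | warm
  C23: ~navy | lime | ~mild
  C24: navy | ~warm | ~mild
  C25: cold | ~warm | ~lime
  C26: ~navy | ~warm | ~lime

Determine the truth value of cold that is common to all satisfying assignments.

Suppose cold = 0.
Suppose dry = 0.
(~warm) alone gives warm = 0.
(~lime) alone gives lime = 0.
(mild) alone gives mild = 1.
That conflicts with the unit clause (~mild).
So dry must be the other value — set dry = 1.
(~warm) alone gives warm = 0.
(~mild) alone gives mild = 0.
That conflicts with the unit clause (mild).
Either choice for dry ends in contradiction.
So every satisfying assignment has cold = True.

True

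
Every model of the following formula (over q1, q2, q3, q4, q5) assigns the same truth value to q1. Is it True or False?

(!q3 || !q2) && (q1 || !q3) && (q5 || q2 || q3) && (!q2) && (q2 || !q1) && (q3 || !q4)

False

Suppose q1 = true.
(!q2) alone gives q2 = false.
That conflicts with the unit clause (q2).
So every satisfying assignment has q1 = False.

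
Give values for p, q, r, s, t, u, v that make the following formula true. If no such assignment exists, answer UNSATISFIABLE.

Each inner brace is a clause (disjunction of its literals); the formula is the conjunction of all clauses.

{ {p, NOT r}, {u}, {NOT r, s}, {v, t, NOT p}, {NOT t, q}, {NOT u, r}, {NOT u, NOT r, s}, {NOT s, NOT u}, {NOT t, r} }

(u) alone gives u = true.
(r) alone gives r = true.
(p) alone gives p = true.
(s) alone gives s = true.
But (NOT s) is also a unit clause — contradiction.

UNSATISFIABLE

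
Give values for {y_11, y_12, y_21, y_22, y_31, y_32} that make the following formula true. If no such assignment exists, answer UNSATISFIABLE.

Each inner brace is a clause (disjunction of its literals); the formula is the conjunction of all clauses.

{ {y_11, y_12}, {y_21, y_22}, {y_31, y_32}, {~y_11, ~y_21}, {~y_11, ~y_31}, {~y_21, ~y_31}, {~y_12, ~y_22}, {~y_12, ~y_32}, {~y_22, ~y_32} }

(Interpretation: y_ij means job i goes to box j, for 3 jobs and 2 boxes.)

UNSATISFIABLE

Suppose y_11 = 1.
From the singleton clause (~y_21), y_21 = 0.
From the singleton clause (y_22), y_22 = 1.
From the singleton clause (~y_31), y_31 = 0.
From the singleton clause (y_32), y_32 = 1.
Now (~y_32) is unsatisfied and unit — conflict.
Backtrack on y_11: now try y_11 = 0.
From the singleton clause (y_12), y_12 = 1.
From the singleton clause (~y_22), y_22 = 0.
From the singleton clause (y_21), y_21 = 1.
From the singleton clause (~y_31), y_31 = 0.
From the singleton clause (y_32), y_32 = 1.
Now (~y_32) is unsatisfied and unit — conflict.
Either choice for y_11 ends in contradiction.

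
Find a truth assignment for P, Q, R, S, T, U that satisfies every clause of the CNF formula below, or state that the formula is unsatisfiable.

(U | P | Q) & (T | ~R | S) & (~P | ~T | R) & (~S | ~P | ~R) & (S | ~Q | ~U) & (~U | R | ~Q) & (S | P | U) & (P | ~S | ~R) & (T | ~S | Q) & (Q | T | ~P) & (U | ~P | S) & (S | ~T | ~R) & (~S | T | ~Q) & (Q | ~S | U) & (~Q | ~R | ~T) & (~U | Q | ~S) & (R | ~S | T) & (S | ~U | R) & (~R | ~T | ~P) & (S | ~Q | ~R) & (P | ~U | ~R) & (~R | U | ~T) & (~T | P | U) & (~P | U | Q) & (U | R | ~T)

UNSATISFIABLE

Suppose U = 1.
Suppose S = 1.
Unit clause (Q) forces Q = 1.
Unit clause (R) forces R = 1.
Unit clause (~P) forces P = 0.
That conflicts with the unit clause (P).
So S must be the other value — set S = 0.
Unit clause (~Q) forces Q = 0.
Unit clause (R) forces R = 1.
Unit clause (T) forces T = 1.
That conflicts with the unit clause (~T).
Both values of S lead to a conflict.
So U must be the other value — set U = 0.
Suppose P = 1.
Unit clause (S) forces S = 1.
Unit clause (~R) forces R = 0.
Unit clause (~T) forces T = 0.
That conflicts with the unit clause (T).
So P must be the other value — set P = 0.
Unit clause (Q) forces Q = 1.
Unit clause (S) forces S = 1.
Unit clause (~R) forces R = 0.
Unit clause (T) forces T = 1.
That conflicts with the unit clause (~T).
Both values of P lead to a conflict.
Both values of U lead to a conflict.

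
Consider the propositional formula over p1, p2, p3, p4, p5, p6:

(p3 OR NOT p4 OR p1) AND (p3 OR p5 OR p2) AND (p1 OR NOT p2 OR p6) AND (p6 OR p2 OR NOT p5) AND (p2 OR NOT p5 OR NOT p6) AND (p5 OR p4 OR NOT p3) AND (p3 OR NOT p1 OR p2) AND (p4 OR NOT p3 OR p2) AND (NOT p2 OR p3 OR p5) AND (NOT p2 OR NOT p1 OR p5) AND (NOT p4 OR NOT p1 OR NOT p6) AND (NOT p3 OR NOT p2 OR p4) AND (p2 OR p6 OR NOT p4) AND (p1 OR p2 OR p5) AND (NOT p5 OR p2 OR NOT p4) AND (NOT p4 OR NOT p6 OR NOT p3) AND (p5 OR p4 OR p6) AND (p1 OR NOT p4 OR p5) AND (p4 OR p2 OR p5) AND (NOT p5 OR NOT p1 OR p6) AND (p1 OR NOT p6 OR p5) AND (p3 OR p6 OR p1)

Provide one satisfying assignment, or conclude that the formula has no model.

Suppose p3 = false.
Suppose p4 = false.
Suppose p5 = true.
Suppose p6 = true.
Unit clause (p2) forces p2 = true.
All clauses hold; p1 can take either value.

p1: true; p2: true; p3: false; p4: false; p5: true; p6: true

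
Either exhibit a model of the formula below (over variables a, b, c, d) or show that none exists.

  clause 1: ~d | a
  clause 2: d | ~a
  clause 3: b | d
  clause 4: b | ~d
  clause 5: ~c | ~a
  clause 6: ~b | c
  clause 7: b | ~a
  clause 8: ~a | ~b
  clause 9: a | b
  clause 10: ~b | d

Case d = 0:
From the singleton clause (~a), a = 0.
From the singleton clause (b), b = 1.
That conflicts with the unit clause (~b).
Backtrack on d: now try d = 1.
From the singleton clause (a), a = 1.
From the singleton clause (b), b = 1.
That conflicts with the unit clause (~b).
Either choice for d ends in contradiction.

UNSATISFIABLE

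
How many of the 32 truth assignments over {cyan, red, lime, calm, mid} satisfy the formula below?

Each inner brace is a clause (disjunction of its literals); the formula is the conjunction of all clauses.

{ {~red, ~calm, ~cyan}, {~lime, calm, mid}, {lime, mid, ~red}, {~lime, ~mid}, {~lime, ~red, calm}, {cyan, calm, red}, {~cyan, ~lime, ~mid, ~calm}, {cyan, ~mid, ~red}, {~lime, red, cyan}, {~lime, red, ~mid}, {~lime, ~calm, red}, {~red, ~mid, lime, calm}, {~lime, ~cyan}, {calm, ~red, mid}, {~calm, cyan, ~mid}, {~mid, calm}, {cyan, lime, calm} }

5

There are 2^5 = 32 truth assignments over (cyan, red, lime, calm, mid).
Split on red. With red = 1, the clauses containing red are satisfied and ~red drops from the rest; 1 of the 2^4 = 16 assignments to the other variables satisfy what remains.
With red = 0, by the same count on the reduced clause set, 4 assignments work.
Total: 1 + 4 = 5.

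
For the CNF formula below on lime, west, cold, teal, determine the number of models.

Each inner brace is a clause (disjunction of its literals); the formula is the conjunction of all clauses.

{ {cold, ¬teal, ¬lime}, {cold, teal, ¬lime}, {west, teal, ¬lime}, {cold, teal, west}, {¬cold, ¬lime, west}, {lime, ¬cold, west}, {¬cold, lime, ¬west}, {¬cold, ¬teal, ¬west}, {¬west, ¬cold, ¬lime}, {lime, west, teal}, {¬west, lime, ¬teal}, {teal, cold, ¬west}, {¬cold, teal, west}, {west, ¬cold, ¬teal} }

1

There are 2^4 = 16 truth assignments over (lime, west, cold, teal).
Check each against the 14 clauses (columns in the order lime, west, cold, teal):
  F F F F  ✗ fails (cold ∨ teal ∨ west)
  F F F T  ✓ satisfies all
  F F T F  ✗ fails (lime ∨ ¬cold ∨ west)
  F F T T  ✗ fails (lime ∨ ¬cold ∨ west)
  F T F F  ✗ fails (teal ∨ cold ∨ ¬west)
  F T F T  ✗ fails (¬west ∨ lime ∨ ¬teal)
  F T T F  ✗ fails (¬cold ∨ lime ∨ ¬west)
  F T T T  ✗ fails (¬cold ∨ lime ∨ ¬west)
  T F F F  ✗ fails (cold ∨ teal ∨ ¬lime)
  T F F T  ✗ fails (cold ∨ ¬teal ∨ ¬lime)
  T F T F  ✗ fails (west ∨ teal ∨ ¬lime)
  T F T T  ✗ fails (¬cold ∨ ¬lime ∨ west)
  T T F F  ✗ fails (cold ∨ teal ∨ ¬lime)
  T T F T  ✗ fails (cold ∨ ¬teal ∨ ¬lime)
  T T T F  ✗ fails (¬west ∨ ¬cold ∨ ¬lime)
  T T T T  ✗ fails (¬cold ∨ ¬teal ∨ ¬west)
1 of the 16 rows is a model.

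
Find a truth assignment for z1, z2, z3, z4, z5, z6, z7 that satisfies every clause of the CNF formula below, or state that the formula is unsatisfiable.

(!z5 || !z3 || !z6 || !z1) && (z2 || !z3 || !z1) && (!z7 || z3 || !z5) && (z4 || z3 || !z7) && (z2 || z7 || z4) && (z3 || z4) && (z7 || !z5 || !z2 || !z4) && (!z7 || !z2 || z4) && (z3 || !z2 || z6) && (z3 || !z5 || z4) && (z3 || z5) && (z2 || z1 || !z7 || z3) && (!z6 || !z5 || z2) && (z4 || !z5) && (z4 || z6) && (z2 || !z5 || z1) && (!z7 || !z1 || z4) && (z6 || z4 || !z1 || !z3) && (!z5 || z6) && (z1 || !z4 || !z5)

z1=true,  z2=true,  z3=true,  z4=false,  z5=false,  z6=true,  z7=false

Case z3 = true:
Case z2 = true:
Case z7 = false:
Case z5 = false:
Case z4 = false:
(z6) alone gives z6 = true.
Every clause is now satisfied; z1 is unconstrained.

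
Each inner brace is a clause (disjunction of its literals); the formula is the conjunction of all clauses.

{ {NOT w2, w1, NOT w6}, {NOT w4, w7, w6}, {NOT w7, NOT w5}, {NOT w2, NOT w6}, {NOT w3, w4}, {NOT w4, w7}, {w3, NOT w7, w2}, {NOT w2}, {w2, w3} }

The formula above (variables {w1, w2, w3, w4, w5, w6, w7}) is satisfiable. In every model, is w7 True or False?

True

Suppose w7 = false.
Unit clause (NOT w4) forces w4 = false.
Unit clause (NOT w3) forces w3 = false.
Unit clause (NOT w2) forces w2 = false.
But (w2) is also a unit clause — contradiction.
So every satisfying assignment has w7 = True.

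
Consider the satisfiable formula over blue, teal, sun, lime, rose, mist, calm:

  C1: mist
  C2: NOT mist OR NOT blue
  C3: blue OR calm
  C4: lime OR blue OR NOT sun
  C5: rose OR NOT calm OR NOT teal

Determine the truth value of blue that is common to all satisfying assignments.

False

Suppose blue = true.
The clause (mist) is unit, so mist = true.
But (NOT mist) is also a unit clause — contradiction.
So every satisfying assignment has blue = False.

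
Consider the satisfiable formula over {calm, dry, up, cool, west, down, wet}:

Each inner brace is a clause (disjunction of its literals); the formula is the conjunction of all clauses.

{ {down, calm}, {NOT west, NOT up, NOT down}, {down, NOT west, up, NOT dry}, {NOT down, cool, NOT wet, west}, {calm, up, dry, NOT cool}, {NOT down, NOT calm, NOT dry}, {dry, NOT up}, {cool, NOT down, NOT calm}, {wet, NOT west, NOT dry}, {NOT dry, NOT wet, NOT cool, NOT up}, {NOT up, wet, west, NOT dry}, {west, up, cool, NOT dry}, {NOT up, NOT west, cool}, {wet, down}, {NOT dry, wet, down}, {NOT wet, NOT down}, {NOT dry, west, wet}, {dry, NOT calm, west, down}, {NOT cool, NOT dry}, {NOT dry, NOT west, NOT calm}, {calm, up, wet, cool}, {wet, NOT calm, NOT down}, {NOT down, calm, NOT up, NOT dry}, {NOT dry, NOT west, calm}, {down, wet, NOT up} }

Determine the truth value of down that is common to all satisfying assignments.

False

Suppose down = true.
From the singleton clause (NOT wet), wet = false.
From the singleton clause (NOT calm), calm = false.
Suppose west = false.
From the singleton clause (NOT dry), dry = false.
From the singleton clause (NOT up), up = false.
From the singleton clause (NOT cool), cool = false.
Now (cool) is unsatisfied and unit — conflict.
Undo west and try west = true.
From the singleton clause (NOT up), up = false.
From the singleton clause (NOT dry), dry = false.
From the singleton clause (NOT cool), cool = false.
Now (cool) is unsatisfied and unit — conflict.
Neither west = true nor west = false works.
So every satisfying assignment has down = False.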